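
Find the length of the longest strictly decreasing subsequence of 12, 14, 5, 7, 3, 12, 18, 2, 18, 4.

Let dp[i] be the longest decreasing subsequence ending at position i. Then dp = [1, 1, 2, 2, 3, 2, 1, 4, 1, 3].
The maximum is 4; one witness is 12, 5, 3, 2 at positions 1,3,5,8.

4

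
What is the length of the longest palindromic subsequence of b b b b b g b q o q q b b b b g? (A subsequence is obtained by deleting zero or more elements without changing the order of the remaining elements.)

11

One longest palindromic subsequence is bbbbqqqbbbb (positions 3,4,5,7,8,10,11,12,13,14,15); it reads the same forward and backward, and the interval DP gives dp[1][16] = 11.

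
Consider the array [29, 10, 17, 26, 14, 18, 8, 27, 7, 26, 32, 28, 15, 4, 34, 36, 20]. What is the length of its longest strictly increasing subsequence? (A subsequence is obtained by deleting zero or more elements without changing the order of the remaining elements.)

One longest increasing subsequence is 10, 17, 26, 27, 32, 34, 36 (positions 2,3,4,8,11,15,16), of length 7; no longer one exists.

7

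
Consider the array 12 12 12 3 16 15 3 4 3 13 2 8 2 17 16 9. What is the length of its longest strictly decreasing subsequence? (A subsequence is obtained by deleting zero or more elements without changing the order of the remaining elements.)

Scanning left to right, the best length ending at each element is: 12→1, 12→1, 12→1, 3→2, 16→1, 15→2, 3→3, 4→3, 3→4, 13→3, 2→5, 8→4, 2→5, 17→1, 16→2, 9→4.
So the longest decreasing subsequence has length 5, e.g. 16, 15, 4, 3, 2.

5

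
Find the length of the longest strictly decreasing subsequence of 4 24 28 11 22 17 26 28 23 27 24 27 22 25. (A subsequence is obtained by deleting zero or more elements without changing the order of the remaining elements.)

4

Let dp[i] be the longest decreasing subsequence ending at position i. Then dp = [1, 1, 1, 2, 2, 3, 2, 1, 3, 2, 3, 2, 4, 3].
The maximum is 4; one witness is 28, 26, 23, 22 at positions 3,7,9,13.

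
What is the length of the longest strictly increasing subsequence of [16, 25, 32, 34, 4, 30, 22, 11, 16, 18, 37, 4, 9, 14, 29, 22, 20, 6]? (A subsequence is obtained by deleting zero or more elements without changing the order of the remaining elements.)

Let dp[i] be the longest increasing subsequence ending at position i. Then dp = [1, 2, 3, 4, 1, 3, 2, 2, 3, 4, 5, 1, 2, 3, 5, 5, 5, 2].
The maximum is 5; one witness is 16, 25, 32, 34, 37 at positions 1,2,3,4,11.

5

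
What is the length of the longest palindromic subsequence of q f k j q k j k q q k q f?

One longest palindromic subsequence is fkqkjkqkf (positions 2,3,5,6,7,8,10,11,13); it reads the same forward and backward, and the interval DP gives dp[1][13] = 9.

9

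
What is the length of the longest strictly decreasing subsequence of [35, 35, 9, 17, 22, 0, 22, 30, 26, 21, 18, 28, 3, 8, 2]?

7

One longest decreasing subsequence is 35, 30, 26, 21, 18, 3, 2 (positions 1,8,9,10,11,13,15), of length 7; no longer one exists.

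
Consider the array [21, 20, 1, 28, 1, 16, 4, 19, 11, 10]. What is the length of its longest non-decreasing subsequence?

One longest non-decreasing subsequence is 1, 1, 16, 19 (positions 3,5,6,8), of length 4; no longer one exists.

4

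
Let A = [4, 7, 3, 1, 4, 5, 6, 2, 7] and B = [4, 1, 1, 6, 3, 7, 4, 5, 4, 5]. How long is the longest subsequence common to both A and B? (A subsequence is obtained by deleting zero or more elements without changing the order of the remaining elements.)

Backtracking the LCS table gives one alignment: 4 (A1,B1) → 7 (A2,B6) → 4 (A5,B9) → 5 (A6,B10).
So the longest common subsequence has length 4.

4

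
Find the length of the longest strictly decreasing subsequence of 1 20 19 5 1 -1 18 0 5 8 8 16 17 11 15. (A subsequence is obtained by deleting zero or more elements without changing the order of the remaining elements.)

5

Let dp[i] be the longest decreasing subsequence ending at position i. Then dp = [1, 1, 2, 3, 4, 5, 3, 5, 4, 4, 4, 4, 4, 5, 5].
The maximum is 5; one witness is 20, 19, 5, 1, -1 at positions 2,3,4,5,6.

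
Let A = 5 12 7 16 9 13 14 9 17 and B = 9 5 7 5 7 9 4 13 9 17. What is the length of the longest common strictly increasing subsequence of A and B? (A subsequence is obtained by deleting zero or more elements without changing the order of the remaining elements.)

5

A longest common strictly increasing subsequence is 5, 7, 9, 13, 17 (length 5); it appears in order in both A and B, and no longer such subsequence exists.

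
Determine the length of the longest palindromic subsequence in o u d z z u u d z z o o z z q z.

Using dp[i][j] = 2 + dp[i+1][j−1] if the ends match, else max(dp[i+1][j], dp[i][j−1]):
dp[1][16] = 8. A witness is zzzoozzz at positions 4,9,10,11,12,13,14,16.

8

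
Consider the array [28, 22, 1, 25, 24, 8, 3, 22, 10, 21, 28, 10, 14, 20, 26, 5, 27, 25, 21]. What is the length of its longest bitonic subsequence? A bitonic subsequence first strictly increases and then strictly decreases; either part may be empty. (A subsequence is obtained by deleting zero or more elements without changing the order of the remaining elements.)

9

One longest bitonic subsequence is 1, 8, 10, 14, 20, 26, 27, 25, 21 (positions 3,6,9,13,14,15,17,18,19): it rises to 27 then falls. Length 9 is optimal.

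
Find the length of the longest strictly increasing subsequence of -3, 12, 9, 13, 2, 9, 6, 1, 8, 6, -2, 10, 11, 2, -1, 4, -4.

One longest increasing subsequence is -3, 2, 6, 8, 10, 11 (positions 1,5,7,9,12,13), of length 6; no longer one exists.

6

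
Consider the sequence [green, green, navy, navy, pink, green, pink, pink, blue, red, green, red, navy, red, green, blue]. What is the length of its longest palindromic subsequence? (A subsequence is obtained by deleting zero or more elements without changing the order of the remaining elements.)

Using dp[i][j] = 2 + dp[i+1][j−1] if the ends match, else max(dp[i+1][j], dp[i][j−1]):
dp[1][16] = 8. A witness is green navy green pink pink green navy green at positions 2,4,6,7,8,11,13,15.

8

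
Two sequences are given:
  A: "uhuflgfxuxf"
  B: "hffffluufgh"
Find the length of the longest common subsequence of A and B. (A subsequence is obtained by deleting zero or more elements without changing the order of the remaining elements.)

Backtracking the LCS table gives one alignment: h (A2,B1) → f (A4,B5) → l (A5,B6) → u (A9,B8) → f (A11,B9).
So the longest common subsequence has length 5.

5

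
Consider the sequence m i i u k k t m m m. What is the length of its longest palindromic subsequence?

4

Using dp[i][j] = 2 + dp[i+1][j−1] if the ends match, else max(dp[i+1][j], dp[i][j−1]):
dp[1][10] = 4. A witness is mmmm at positions 1,8,9,10.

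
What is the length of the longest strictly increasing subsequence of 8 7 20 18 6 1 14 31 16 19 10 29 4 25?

5

Let dp[i] be the longest increasing subsequence ending at position i. Then dp = [1, 1, 2, 2, 1, 1, 2, 3, 3, 4, 2, 5, 2, 5].
The maximum is 5; one witness is 8, 14, 16, 19, 29 at positions 1,7,9,10,12.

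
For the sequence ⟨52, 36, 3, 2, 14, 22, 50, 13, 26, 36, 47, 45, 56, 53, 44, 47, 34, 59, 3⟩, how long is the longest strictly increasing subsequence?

Scanning left to right, the best length ending at each element is: 52→1, 36→1, 3→1, 2→1, 14→2, 22→3, 50→4, 13→2, 26→4, 36→5, 47→6, 45→6, 56→7, 53→7, 44→6, 47→7, 34→5, 59→8, 3→2.
So the longest increasing subsequence has length 8, e.g. 3, 14, 22, 26, 36, 47, 56, 59.

8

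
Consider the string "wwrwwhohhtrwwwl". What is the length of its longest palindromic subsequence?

9

One longest palindromic subsequence is wwwhhhwww (positions 2,4,5,6,8,9,12,13,14); it reads the same forward and backward, and the interval DP gives dp[1][15] = 9.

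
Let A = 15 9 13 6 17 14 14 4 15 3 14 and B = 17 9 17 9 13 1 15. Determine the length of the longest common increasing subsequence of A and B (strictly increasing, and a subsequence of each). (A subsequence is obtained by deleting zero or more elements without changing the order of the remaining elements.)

3

A longest common strictly increasing subsequence is 9, 13, 15 (length 3); it appears in order in both A and B, and no longer such subsequence exists.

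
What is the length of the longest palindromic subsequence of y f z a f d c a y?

One longest palindromic subsequence is yacay (positions 1,4,7,8,9); it reads the same forward and backward, and the interval DP gives dp[1][9] = 5.

5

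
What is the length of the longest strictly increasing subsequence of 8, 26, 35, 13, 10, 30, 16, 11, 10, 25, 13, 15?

Scanning left to right, the best length ending at each element is: 8→1, 26→2, 35→3, 13→2, 10→2, 30→3, 16→3, 11→3, 10→2, 25→4, 13→4, 15→5.
So the longest increasing subsequence has length 5, e.g. 8, 10, 11, 13, 15.

5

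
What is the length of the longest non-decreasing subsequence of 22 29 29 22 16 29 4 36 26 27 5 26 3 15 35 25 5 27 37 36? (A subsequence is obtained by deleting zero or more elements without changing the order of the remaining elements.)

6

Scanning left to right, the best length ending at each element is: 22→1, 29→2, 29→3, 22→2, 16→1, 29→4, 4→1, 36→5, 26→3, 27→4, 5→2, 26→4, 3→1, 15→3, 35→5, 25→4, 5→3, 27→5, 37→6, 36→6.
So the longest non-decreasing subsequence has length 6, e.g. 22, 29, 29, 29, 36, 37.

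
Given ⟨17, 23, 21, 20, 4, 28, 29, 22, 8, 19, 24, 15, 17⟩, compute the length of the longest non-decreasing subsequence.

Let dp[i] be the longest non-decreasing subsequence ending at position i. Then dp = [1, 2, 2, 2, 1, 3, 4, 3, 2, 3, 4, 3, 4].
The maximum is 4; one witness is 17, 23, 28, 29 at positions 1,2,6,7.

4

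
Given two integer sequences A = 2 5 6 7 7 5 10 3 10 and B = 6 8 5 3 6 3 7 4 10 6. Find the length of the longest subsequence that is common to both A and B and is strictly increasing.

4

For each value that appears in both, track the longest common increasing run ending there.
The best achievable length is 4; one witness is 5, 6, 7, 10 (A-positions 2,3,4,7, B-positions 3,5,7,9).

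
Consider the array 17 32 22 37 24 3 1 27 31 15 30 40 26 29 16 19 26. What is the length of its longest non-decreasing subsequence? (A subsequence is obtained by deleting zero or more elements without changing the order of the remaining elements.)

Let dp[i] be the longest non-decreasing subsequence ending at position i. Then dp = [1, 2, 2, 3, 3, 1, 1, 4, 5, 2, 5, 6, 4, 5, 3, 4, 5].
The maximum is 6; one witness is 17, 22, 24, 27, 31, 40 at positions 1,3,5,8,9,12.

6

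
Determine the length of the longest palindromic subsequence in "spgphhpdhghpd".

One longest palindromic subsequence is pgphhpgp (positions 2,3,4,5,6,7,10,12); it reads the same forward and backward, and the interval DP gives dp[1][13] = 8.

8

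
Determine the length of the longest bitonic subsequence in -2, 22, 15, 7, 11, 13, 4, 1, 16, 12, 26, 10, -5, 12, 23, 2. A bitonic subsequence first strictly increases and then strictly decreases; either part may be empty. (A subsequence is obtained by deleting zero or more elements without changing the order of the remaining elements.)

Let inc[i] be the LIS ending at i and dec[i] the longest strictly decreasing subsequence starting at i. inc = [1, 2, 2, 2, 3, 4, 2, 2, 5, 4, 6, 3, 1, 4, 6, 3], dec = [2, 6, 5, 4, 4, 4, 3, 2, 4, 3, 3, 2, 1, 2, 2, 1].
max_i inc[i]+dec[i]−1 = 8, with one witness -2, 7, 11, 13, 16, 12, 10, 2.

8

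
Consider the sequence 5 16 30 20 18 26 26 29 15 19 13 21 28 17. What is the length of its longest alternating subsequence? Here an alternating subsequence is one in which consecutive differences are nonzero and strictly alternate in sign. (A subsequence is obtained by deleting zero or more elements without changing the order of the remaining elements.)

Track the best alternating length ending on an up-step vs a down-step at each position: up/down = 1/1, 2/1, 2/1, 2/3, 2/3, 4/3, 4/3, 4/3, 2/5, 6/5, 2/7, 8/5, 8/5, 8/9.
The maximum over both is 9; one such subsequence is 5, 30, 20, 26, 15, 19, 13, 21, 17.

9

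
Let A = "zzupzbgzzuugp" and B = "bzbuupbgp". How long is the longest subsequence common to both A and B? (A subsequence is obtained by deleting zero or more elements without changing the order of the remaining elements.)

6

Backtracking the LCS table gives one alignment: z (A1,B2) → u (A3,B5) → p (A4,B6) → b (A6,B7) → g (A12,B8) → p (A13,B9).
So the longest common subsequence has length 6.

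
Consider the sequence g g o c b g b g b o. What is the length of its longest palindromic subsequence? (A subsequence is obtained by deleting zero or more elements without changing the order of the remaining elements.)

One longest palindromic subsequence is obgbgbo (positions 3,5,6,7,8,9,10); it reads the same forward and backward, and the interval DP gives dp[1][10] = 7.

7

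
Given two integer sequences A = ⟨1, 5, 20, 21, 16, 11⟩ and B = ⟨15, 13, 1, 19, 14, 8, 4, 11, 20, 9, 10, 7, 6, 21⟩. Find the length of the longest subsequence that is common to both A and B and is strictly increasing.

A longest common strictly increasing subsequence is 1, 20, 21 (length 3); it appears in order in both A and B, and no longer such subsequence exists.

3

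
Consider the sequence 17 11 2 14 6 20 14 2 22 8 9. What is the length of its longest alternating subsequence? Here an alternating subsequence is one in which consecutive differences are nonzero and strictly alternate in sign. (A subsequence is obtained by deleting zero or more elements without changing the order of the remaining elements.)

Track the best alternating length ending on an up-step vs a down-step at each position: up/down = 1/1, 1/2, 1/2, 3/2, 3/4, 5/1, 5/6, 1/6, 7/1, 7/8, 9/8.
The maximum over both is 9; one such subsequence is 17, 11, 14, 6, 20, 14, 22, 8, 9.

9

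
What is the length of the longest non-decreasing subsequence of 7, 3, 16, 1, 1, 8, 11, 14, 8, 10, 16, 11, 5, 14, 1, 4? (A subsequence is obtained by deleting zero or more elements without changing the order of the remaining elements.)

Scanning left to right, the best length ending at each element is: 7→1, 3→1, 16→2, 1→1, 1→2, 8→3, 11→4, 14→5, 8→4, 10→5, 16→6, 11→6, 5→3, 14→7, 1→3, 4→4.
So the longest non-decreasing subsequence has length 7, e.g. 1, 1, 8, 8, 10, 11, 14.

7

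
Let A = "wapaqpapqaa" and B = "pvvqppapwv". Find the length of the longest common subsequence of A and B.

Backtracking the LCS table gives one alignment: p (A3,B1) → q (A5,B4) → p (A6,B6) → a (A7,B7) → p (A8,B8).
So the longest common subsequence has length 5.

5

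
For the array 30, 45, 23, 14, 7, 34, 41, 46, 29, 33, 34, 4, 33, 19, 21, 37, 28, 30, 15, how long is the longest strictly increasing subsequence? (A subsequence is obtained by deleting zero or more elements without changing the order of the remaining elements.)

Scanning left to right, the best length ending at each element is: 30→1, 45→2, 23→1, 14→1, 7→1, 34→2, 41→3, 46→4, 29→2, 33→3, 34→4, 4→1, 33→3, 19→2, 21→3, 37→5, 28→4, 30→5, 15→2.
So the longest increasing subsequence has length 5, e.g. 23, 29, 33, 34, 37.

5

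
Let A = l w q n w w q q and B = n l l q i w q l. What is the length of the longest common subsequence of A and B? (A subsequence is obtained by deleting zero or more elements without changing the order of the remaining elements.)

4

Backtracking the LCS table gives one alignment: l (A1,B3) → q (A3,B4) → w (A6,B6) → q (A7,B7).
So the longest common subsequence has length 4.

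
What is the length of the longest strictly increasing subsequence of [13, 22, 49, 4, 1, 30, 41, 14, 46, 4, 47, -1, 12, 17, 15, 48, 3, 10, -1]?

Scanning left to right, the best length ending at each element is: 13→1, 22→2, 49→3, 4→1, 1→1, 30→3, 41→4, 14→2, 46→5, 4→2, 47→6, -1→1, 12→3, 17→4, 15→4, 48→7, 3→2, 10→3, -1→1.
So the longest increasing subsequence has length 7, e.g. 13, 22, 30, 41, 46, 47, 48.

7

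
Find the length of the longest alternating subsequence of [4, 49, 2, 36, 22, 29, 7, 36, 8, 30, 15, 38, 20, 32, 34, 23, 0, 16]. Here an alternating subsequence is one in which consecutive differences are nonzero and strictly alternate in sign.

16

A longest alternating subsequence is 4, 49, 2, 36, 22, 29, 7, 36, 8, 30, 15, 38, 20, 32, 0, 16 (positions 1,2,3,4,5,6,7,8,9,10,11,12,13,14,17,18); its 15 consecutive differences strictly alternate in sign, and length 16 is optimal.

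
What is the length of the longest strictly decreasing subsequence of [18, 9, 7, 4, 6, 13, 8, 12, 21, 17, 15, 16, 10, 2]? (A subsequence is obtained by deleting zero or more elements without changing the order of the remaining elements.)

5

Let dp[i] be the longest decreasing subsequence ending at position i. Then dp = [1, 2, 3, 4, 4, 2, 3, 3, 1, 2, 3, 3, 4, 5].
The maximum is 5; one witness is 18, 9, 7, 4, 2 at positions 1,2,3,4,14.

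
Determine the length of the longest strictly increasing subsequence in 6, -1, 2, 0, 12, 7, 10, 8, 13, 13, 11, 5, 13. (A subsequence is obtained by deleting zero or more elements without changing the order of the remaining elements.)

6

One longest increasing subsequence is -1, 2, 7, 10, 11, 13 (positions 2,3,6,7,11,13), of length 6; no longer one exists.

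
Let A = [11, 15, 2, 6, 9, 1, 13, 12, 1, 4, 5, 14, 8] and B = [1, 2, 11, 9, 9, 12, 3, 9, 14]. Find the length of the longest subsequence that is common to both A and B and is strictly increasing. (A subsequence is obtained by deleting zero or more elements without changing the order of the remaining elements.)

4

For each value that appears in both, track the longest common increasing run ending there.
The best achievable length is 4; one witness is 2, 9, 12, 14 (A-positions 3,5,8,12, B-positions 2,4,6,9).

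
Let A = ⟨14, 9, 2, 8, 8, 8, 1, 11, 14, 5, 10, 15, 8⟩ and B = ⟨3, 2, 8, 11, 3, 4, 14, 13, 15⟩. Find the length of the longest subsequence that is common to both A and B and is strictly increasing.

For each value that appears in both, track the longest common increasing run ending there.
The best achievable length is 5; one witness is 2, 8, 11, 14, 15 (A-positions 3,4,8,9,12, B-positions 2,3,4,7,9).

5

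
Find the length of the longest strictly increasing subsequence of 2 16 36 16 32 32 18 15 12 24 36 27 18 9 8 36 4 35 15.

One longest increasing subsequence is 2, 16, 18, 24, 27, 36 (positions 1,2,7,10,12,16), of length 6; no longer one exists.

6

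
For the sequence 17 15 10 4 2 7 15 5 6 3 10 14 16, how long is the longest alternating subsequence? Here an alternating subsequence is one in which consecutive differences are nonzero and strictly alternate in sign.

Track the best alternating length ending on an up-step vs a down-step at each position: up/down = 1/1, 1/2, 1/2, 1/2, 1/2, 3/2, 3/2, 3/4, 5/4, 3/6, 7/4, 7/4, 7/2.
The maximum over both is 7; one such subsequence is 17, 4, 7, 5, 6, 3, 10.

7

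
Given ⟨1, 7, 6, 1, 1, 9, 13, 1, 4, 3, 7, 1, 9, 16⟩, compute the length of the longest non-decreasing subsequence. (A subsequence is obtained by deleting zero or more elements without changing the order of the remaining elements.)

8

Scanning left to right, the best length ending at each element is: 1→1, 7→2, 6→2, 1→2, 1→3, 9→4, 13→5, 1→4, 4→5, 3→5, 7→6, 1→5, 9→7, 16→8.
So the longest non-decreasing subsequence has length 8, e.g. 1, 1, 1, 1, 4, 7, 9, 16.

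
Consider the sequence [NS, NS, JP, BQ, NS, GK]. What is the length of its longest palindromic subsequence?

One longest palindromic subsequence is NS BQ NS (positions 2,4,5); it reads the same forward and backward, and the interval DP gives dp[1][6] = 3.

3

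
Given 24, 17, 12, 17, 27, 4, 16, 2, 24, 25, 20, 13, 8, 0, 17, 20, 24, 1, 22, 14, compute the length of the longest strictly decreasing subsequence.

Let dp[i] be the longest decreasing subsequence ending at position i. Then dp = [1, 2, 3, 2, 1, 4, 3, 5, 2, 2, 3, 4, 5, 6, 4, 3, 3, 6, 4, 5].
The maximum is 6; one witness is 24, 17, 12, 4, 2, 0 at positions 1,2,3,6,8,14.

6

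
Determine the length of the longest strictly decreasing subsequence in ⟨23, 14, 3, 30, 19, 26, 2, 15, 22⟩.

One longest decreasing subsequence is 23, 14, 3, 2 (positions 1,2,3,7), of length 4; no longer one exists.

4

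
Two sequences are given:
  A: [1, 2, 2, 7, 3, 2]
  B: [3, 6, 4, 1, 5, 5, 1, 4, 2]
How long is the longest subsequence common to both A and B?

2

A longest common subsequence is 1, 2 (length 2); the LCS DP confirms no longer common subsequence exists.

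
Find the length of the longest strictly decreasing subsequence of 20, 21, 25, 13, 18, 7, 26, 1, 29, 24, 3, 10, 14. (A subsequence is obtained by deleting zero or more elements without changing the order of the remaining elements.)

One longest decreasing subsequence is 20, 13, 7, 1 (positions 1,4,6,8), of length 4; no longer one exists.

4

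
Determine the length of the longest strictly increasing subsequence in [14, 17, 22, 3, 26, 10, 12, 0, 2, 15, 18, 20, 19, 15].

6

Let dp[i] be the longest increasing subsequence ending at position i. Then dp = [1, 2, 3, 1, 4, 2, 3, 1, 2, 4, 5, 6, 6, 4].
The maximum is 6; one witness is 3, 10, 12, 15, 18, 20 at positions 4,6,7,10,11,12.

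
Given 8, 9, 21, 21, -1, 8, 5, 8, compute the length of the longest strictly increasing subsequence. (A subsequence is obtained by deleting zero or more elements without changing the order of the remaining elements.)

Scanning left to right, the best length ending at each element is: 8→1, 9→2, 21→3, 21→3, -1→1, 8→2, 5→2, 8→3.
So the longest increasing subsequence has length 3, e.g. 8, 9, 21.

3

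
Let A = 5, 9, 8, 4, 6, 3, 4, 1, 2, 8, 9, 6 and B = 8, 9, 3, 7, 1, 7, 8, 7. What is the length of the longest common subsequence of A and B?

A longest common subsequence is 9, 3, 1, 8 (length 4); the LCS DP confirms no longer common subsequence exists.

4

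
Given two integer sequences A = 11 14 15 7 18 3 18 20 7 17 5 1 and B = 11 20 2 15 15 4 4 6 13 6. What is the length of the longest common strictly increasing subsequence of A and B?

2

For each value that appears in both, track the longest common increasing run ending there.
The best achievable length is 2; one witness is 11, 20 (A-positions 1,8, B-positions 1,2).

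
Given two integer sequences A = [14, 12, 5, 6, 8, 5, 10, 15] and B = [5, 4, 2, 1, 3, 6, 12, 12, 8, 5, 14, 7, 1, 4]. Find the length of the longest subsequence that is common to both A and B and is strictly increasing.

3

A longest common strictly increasing subsequence is 5, 6, 8 (length 3); it appears in order in both A and B, and no longer such subsequence exists.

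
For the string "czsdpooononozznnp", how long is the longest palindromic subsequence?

One longest palindromic subsequence is pnnzznnp (positions 5,9,11,13,14,15,16,17); it reads the same forward and backward, and the interval DP gives dp[1][17] = 8.

8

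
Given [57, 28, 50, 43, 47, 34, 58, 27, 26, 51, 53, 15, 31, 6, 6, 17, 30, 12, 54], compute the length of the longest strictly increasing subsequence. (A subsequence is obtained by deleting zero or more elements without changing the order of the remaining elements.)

6

One longest increasing subsequence is 28, 43, 47, 51, 53, 54 (positions 2,4,5,10,11,19), of length 6; no longer one exists.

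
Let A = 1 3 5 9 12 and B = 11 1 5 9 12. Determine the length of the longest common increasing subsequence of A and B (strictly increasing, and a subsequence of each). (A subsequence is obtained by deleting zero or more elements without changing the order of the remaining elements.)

For each value that appears in both, track the longest common increasing run ending there.
The best achievable length is 4; one witness is 1, 5, 9, 12 (A-positions 1,3,4,5, B-positions 2,3,4,5).

4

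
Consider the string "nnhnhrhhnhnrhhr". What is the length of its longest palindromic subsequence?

One longest palindromic subsequence is rhhnhnhhr (positions 6,7,8,9,10,11,13,14,15); it reads the same forward and backward, and the interval DP gives dp[1][15] = 9.

9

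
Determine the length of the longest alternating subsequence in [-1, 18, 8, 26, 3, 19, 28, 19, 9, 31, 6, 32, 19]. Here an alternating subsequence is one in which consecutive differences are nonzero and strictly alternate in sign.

A longest alternating subsequence is -1, 18, 8, 26, 3, 28, 19, 31, 6, 32, 19 (positions 1,2,3,4,5,7,8,10,11,12,13); its 10 consecutive differences strictly alternate in sign, and length 11 is optimal.

11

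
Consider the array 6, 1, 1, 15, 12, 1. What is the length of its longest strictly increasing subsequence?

Let dp[i] be the longest increasing subsequence ending at position i. Then dp = [1, 1, 1, 2, 2, 1].
The maximum is 2; one witness is 6, 15 at positions 1,4.

2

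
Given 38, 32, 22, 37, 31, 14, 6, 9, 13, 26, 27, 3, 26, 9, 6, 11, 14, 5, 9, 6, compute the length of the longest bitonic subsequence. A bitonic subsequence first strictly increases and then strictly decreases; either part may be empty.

9

Let inc[i] be the LIS ending at i and dec[i] the longest strictly decreasing subsequence starting at i. inc = [1, 1, 1, 2, 2, 1, 1, 2, 3, 4, 5, 1, 4, 2, 2, 3, 4, 2, 3, 3], dec = [8, 7, 6, 7, 6, 5, 2, 3, 4, 4, 5, 1, 4, 3, 2, 3, 3, 1, 2, 1].
max_i inc[i]+dec[i]−1 = 9, with one witness 6, 9, 13, 26, 27, 26, 14, 9, 6.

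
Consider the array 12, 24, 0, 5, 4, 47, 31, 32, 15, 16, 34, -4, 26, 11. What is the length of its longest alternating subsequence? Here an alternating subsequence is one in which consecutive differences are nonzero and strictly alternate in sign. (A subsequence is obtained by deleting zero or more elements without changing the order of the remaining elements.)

13

Track the best alternating length ending on an up-step vs a down-step at each position: up/down = 1/1, 2/1, 1/3, 4/3, 4/5, 6/1, 6/7, 8/7, 6/9, 10/9, 10/7, 1/11, 12/11, 12/13.
The maximum over both is 13; one such subsequence is 12, 24, 0, 5, 4, 47, 31, 32, 15, 16, -4, 26, 11.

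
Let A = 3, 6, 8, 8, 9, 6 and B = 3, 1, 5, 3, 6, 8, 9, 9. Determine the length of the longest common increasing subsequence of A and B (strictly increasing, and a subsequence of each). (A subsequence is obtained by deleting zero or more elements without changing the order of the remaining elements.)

For each value that appears in both, track the longest common increasing run ending there.
The best achievable length is 4; one witness is 3, 6, 8, 9 (A-positions 1,2,3,5, B-positions 1,5,6,7).

4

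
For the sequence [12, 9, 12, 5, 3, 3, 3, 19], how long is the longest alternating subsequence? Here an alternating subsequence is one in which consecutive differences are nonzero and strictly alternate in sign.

5

Track the best alternating length ending on an up-step vs a down-step at each position: up/down = 1/1, 1/2, 3/1, 1/4, 1/4, 1/4, 1/4, 5/1.
The maximum over both is 5; one such subsequence is 12, 9, 12, 5, 19.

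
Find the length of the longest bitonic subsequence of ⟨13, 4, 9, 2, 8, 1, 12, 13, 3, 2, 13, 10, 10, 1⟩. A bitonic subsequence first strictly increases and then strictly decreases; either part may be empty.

Let inc[i] be the LIS ending at i and dec[i] the longest strictly decreasing subsequence starting at i. inc = [1, 1, 2, 1, 2, 1, 3, 4, 2, 2, 4, 3, 3, 1], dec = [6, 4, 5, 2, 4, 1, 4, 4, 3, 2, 3, 2, 2, 1].
max_i inc[i]+dec[i]−1 = 7, with one witness 4, 9, 12, 13, 3, 2, 1.

7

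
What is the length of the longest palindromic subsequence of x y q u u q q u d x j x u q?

8

Using dp[i][j] = 2 + dp[i+1][j−1] if the ends match, else max(dp[i+1][j], dp[i][j−1]):
dp[1][14] = 8. A witness is quuqquuq at positions 3,4,5,6,7,8,13,14.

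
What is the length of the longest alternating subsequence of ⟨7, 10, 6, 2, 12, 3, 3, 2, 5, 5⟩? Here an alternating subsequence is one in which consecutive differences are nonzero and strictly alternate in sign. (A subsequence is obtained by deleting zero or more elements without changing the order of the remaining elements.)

6

A longest alternating subsequence is 7, 10, 6, 12, 3, 5 (positions 1,2,3,5,6,9); its 5 consecutive differences strictly alternate in sign, and length 6 is optimal.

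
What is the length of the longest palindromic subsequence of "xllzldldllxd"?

One longest palindromic subsequence is xlldldllx (positions 1,2,3,6,7,8,9,10,11); it reads the same forward and backward, and the interval DP gives dp[1][12] = 9.

9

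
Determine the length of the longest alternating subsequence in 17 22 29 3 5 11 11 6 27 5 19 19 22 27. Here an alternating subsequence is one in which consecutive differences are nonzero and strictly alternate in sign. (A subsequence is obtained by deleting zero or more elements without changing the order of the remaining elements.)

Track the best alternating length ending on an up-step vs a down-step at each position: up/down = 1/1, 2/1, 2/1, 1/3, 4/3, 4/3, 4/3, 4/5, 6/3, 4/7, 8/7, 8/7, 8/7, 8/3.
The maximum over both is 8; one such subsequence is 17, 22, 3, 11, 6, 27, 5, 19.

8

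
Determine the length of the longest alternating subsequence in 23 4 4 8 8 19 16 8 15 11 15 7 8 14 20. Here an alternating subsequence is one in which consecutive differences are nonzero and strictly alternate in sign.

A longest alternating subsequence is 23, 4, 19, 8, 15, 11, 15, 7, 8 (positions 1,2,6,8,9,10,11,12,13); its 8 consecutive differences strictly alternate in sign, and length 9 is optimal.

9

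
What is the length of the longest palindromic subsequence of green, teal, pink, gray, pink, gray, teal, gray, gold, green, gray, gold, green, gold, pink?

One longest palindromic subsequence is pink gold green gold green gold pink (positions 3,9,10,12,13,14,15); it reads the same forward and backward, and the interval DP gives dp[1][15] = 7.

7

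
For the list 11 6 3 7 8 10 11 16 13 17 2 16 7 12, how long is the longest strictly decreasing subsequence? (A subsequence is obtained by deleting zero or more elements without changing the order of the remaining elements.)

4

One longest decreasing subsequence is 11, 6, 3, 2 (positions 1,2,3,11), of length 4; no longer one exists.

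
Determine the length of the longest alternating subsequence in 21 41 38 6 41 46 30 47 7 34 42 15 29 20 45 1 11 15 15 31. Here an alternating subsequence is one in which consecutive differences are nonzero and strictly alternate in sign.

Track the best alternating length ending on an up-step vs a down-step at each position: up/down = 1/1, 2/1, 2/3, 1/3, 4/1, 4/1, 4/5, 6/1, 4/7, 8/7, 8/7, 8/9, 10/9, 10/11, 12/7, 1/13, 14/13, 14/13, 14/13, 14/13.
The maximum over both is 14; one such subsequence is 21, 41, 38, 41, 30, 47, 7, 34, 15, 29, 20, 45, 1, 11.

14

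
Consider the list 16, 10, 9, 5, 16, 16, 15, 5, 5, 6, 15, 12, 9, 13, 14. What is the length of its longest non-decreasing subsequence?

Let dp[i] be the longest non-decreasing subsequence ending at position i. Then dp = [1, 1, 1, 1, 2, 3, 2, 2, 3, 4, 5, 5, 5, 6, 7].
The maximum is 7; one witness is 5, 5, 5, 6, 12, 13, 14 at positions 4,8,9,10,12,14,15.

7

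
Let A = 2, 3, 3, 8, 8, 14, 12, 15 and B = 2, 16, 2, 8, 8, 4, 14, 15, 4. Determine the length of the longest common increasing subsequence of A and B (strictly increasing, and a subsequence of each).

4

A longest common strictly increasing subsequence is 2, 8, 14, 15 (length 4); it appears in order in both A and B, and no longer such subsequence exists.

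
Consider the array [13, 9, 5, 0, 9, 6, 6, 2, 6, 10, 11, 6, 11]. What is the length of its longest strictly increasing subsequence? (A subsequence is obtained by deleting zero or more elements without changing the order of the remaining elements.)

5

Let dp[i] be the longest increasing subsequence ending at position i. Then dp = [1, 1, 1, 1, 2, 2, 2, 2, 3, 4, 5, 3, 5].
The maximum is 5; one witness is 0, 2, 6, 10, 11 at positions 4,8,9,10,11.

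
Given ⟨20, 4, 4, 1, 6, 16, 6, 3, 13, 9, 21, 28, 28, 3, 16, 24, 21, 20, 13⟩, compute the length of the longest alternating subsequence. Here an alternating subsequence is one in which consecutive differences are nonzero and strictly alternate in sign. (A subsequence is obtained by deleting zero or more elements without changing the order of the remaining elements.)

10

Track the best alternating length ending on an up-step vs a down-step at each position: up/down = 1/1, 1/2, 1/2, 1/2, 3/2, 3/2, 3/4, 3/4, 5/4, 5/6, 7/1, 7/1, 7/1, 3/8, 9/8, 9/8, 9/10, 9/10, 9/10.
The maximum over both is 10; one such subsequence is 20, 4, 16, 6, 13, 9, 21, 3, 24, 21.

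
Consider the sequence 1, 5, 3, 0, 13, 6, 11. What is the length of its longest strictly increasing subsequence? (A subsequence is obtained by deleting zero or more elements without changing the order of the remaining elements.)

4

Let dp[i] be the longest increasing subsequence ending at position i. Then dp = [1, 2, 2, 1, 3, 3, 4].
The maximum is 4; one witness is 1, 5, 6, 11 at positions 1,2,6,7.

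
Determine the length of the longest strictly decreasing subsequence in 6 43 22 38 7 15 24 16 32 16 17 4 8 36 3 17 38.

One longest decreasing subsequence is 43, 38, 24, 16, 4, 3 (positions 2,4,7,8,12,15), of length 6; no longer one exists.

6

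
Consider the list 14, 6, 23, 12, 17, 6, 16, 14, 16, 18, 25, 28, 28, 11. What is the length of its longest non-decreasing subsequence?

8

Let dp[i] be the longest non-decreasing subsequence ending at position i. Then dp = [1, 1, 2, 2, 3, 2, 3, 3, 4, 5, 6, 7, 8, 3].
The maximum is 8; one witness is 6, 12, 16, 16, 18, 25, 28, 28 at positions 2,4,7,9,10,11,12,13.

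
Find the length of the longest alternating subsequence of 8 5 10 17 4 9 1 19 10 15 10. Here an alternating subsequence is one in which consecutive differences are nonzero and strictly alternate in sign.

Track the best alternating length ending on an up-step vs a down-step at each position: up/down = 1/1, 1/2, 3/1, 3/1, 1/4, 5/4, 1/6, 7/1, 7/8, 9/8, 7/10.
The maximum over both is 10; one such subsequence is 8, 5, 10, 4, 9, 1, 19, 10, 15, 10.

10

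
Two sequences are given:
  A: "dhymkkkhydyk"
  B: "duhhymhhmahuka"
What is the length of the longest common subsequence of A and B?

Backtracking the LCS table gives one alignment: d (A1,B1) → h (A2,B4) → y (A3,B5) → m (A4,B9) → h (A8,B11) → k (A12,B13).
So the longest common subsequence has length 6.

6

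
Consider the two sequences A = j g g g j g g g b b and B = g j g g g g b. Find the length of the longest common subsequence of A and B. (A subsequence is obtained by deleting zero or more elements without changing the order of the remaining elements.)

6

Backtracking the LCS table gives one alignment: j (A1,B2) → g (A4,B3) → g (A6,B4) → g (A7,B5) → g (A8,B6) → b (A10,B7).
So the longest common subsequence has length 6.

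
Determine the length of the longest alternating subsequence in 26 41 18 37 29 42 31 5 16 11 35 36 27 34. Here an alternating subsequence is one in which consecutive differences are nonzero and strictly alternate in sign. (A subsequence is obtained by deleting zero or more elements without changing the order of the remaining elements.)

12

A longest alternating subsequence is 26, 41, 18, 37, 29, 42, 5, 16, 11, 35, 27, 34 (positions 1,2,3,4,5,6,8,9,10,11,13,14); its 11 consecutive differences strictly alternate in sign, and length 12 is optimal.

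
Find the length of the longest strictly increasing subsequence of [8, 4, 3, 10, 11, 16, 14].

Scanning left to right, the best length ending at each element is: 8→1, 4→1, 3→1, 10→2, 11→3, 16→4, 14→4.
So the longest increasing subsequence has length 4, e.g. 8, 10, 11, 16.

4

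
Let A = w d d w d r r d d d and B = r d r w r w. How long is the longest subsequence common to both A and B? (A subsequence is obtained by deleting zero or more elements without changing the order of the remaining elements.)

3

A longest common subsequence is dwr (length 3); the LCS DP confirms no longer common subsequence exists.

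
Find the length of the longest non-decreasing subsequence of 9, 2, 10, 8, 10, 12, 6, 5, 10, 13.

Scanning left to right, the best length ending at each element is: 9→1, 2→1, 10→2, 8→2, 10→3, 12→4, 6→2, 5→2, 10→4, 13→5.
So the longest non-decreasing subsequence has length 5, e.g. 9, 10, 10, 12, 13.

5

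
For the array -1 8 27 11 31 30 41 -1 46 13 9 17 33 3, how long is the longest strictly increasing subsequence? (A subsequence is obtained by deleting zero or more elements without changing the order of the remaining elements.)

One longest increasing subsequence is -1, 8, 27, 31, 41, 46 (positions 1,2,3,5,7,9), of length 6; no longer one exists.

6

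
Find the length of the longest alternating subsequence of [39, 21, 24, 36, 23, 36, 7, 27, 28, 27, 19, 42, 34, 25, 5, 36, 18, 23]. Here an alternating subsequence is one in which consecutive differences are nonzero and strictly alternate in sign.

A longest alternating subsequence is 39, 21, 24, 23, 36, 7, 28, 27, 42, 34, 36, 18, 23 (positions 1,2,3,5,6,7,9,10,12,13,16,17,18); its 12 consecutive differences strictly alternate in sign, and length 13 is optimal.

13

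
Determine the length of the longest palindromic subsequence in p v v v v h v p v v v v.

9

Using dp[i][j] = 2 + dp[i+1][j−1] if the ends match, else max(dp[i+1][j], dp[i][j−1]):
dp[1][12] = 9. A witness is vvvvpvvvv at positions 2,3,4,5,8,9,10,11,12.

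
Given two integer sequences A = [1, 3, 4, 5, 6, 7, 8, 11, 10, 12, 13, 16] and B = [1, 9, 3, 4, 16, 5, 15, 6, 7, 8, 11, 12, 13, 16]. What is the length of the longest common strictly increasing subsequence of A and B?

For each value that appears in both, track the longest common increasing run ending there.
The best achievable length is 11; one witness is 1, 3, 4, 5, 6, 7, 8, 11, 12, 13, 16 (A-positions 1,2,3,4,5,6,7,8,10,11,12, B-positions 1,3,4,6,8,9,10,11,12,13,14).

11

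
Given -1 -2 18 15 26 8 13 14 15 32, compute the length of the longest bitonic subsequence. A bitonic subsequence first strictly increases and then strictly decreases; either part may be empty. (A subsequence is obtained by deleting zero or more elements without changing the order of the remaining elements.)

One longest bitonic subsequence is -1, 8, 13, 14, 15, 32 (positions 1,6,7,8,9,10): it rises to 32 then falls. Length 6 is optimal.

6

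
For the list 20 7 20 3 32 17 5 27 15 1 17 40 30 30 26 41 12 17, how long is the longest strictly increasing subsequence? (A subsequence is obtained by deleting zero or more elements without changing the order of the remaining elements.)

One longest increasing subsequence is 3, 5, 15, 17, 40, 41 (positions 4,7,9,11,12,16), of length 6; no longer one exists.

6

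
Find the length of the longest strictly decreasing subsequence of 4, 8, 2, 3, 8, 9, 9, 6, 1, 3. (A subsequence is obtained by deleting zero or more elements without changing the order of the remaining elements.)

Scanning left to right, the best length ending at each element is: 4→1, 8→1, 2→2, 3→2, 8→1, 9→1, 9→1, 6→2, 1→3, 3→3.
So the longest decreasing subsequence has length 3, e.g. 4, 2, 1.

3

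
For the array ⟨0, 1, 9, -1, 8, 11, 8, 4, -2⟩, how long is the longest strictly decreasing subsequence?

4

One longest decreasing subsequence is 9, 8, 4, -2 (positions 3,5,8,9), of length 4; no longer one exists.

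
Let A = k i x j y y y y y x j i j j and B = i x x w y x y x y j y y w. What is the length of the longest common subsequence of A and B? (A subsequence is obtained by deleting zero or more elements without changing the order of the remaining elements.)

7

A longest common subsequence is ixyyyyy (length 7); the LCS DP confirms no longer common subsequence exists.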